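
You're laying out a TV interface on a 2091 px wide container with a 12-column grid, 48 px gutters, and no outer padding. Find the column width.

12 columns + 11 gutters: 12c + 11·48 = 2091.
12c = 2091 − 528 = 1563, so c = 130.25 px.

130.25 px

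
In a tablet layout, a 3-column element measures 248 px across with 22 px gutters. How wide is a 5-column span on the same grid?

428 px

Subtracting 2 gutters of 22 leaves 204 for 3 columns, so c = 68 px.
5-column span = 5·68 + 4·22 = 428 px.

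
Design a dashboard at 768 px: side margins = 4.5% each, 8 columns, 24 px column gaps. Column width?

Each margin = 4.5% of 768 = 34.56 px; content = 768 − 2·34.56 = 698.88 px.
8c + 7·24 = 698.88 → 8c = 530.88 → c = 66.36 px.

66.36 px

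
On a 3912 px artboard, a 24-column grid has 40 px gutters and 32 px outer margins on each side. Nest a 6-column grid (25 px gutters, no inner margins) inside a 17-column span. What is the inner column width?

431.5 px

Take off 64 px of margins, leaving 3848 px.
3848 − 23·40 = 2928; ÷24 gives c = 122 px.
17 columns plus 16 gutters: 2074 + 640 = 2714 px.
2714 − 5·25 = 2589; ÷6 gives d = 431.5 px.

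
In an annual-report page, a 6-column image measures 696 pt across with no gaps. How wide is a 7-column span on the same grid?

812 pt

696 / 6 = 116 pt per column.
With no gaps, 7 columns span 7·116 = 812 pt.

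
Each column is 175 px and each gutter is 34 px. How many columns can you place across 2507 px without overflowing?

Each extra column adds 175 + 34 = 209 px.
(2507 + 34) / 209 = 12.16, so 12 columns fit.

12 columns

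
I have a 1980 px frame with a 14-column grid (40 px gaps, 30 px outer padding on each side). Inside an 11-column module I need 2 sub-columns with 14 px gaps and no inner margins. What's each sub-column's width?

743 px

Inside the margins: 1980 − 60 = 1920 px.
Subtracting 13 gaps of 40 leaves 1400 for 14 columns, so c = 100 px.
11 columns plus 10 gaps: 1100 + 400 = 1500 px.
1500 − 1·14 = 1486; ÷2 gives d = 743 px.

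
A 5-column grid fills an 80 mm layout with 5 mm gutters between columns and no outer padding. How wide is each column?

80 − 4·5 = 60; ÷5 gives c = 12 mm.

12 mm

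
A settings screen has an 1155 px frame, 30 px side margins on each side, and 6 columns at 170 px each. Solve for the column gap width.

15 px

Subtract both margins: 1155 − 2·30 = 1095 px.
6 columns take 6·170 = 1020 px; remaining 75 splits into 5 column gaps.
g = 75 / 5 = 15 px.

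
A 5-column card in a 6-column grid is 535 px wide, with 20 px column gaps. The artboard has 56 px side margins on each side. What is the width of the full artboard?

Subtracting 4 column gaps of 20 leaves 455 for 5 columns, so c = 91 px.
Artboard = 2·56 + 6·91 + 5·20 = 112 + 546 + 100 = 758 px.

758 px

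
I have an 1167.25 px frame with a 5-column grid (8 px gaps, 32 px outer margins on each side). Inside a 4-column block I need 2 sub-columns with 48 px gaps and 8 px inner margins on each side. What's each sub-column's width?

408.5 px

Outer content = 1167.25 − 2·32 = 1103.25 px.
1103.25 − 4·8 = 1071.25; ÷5 gives c = 214.25 px.
4-column span = 4·214.25 + 3·8 = 881 px.
Inner content = 881 − 2·8 = 865 px.
2 columns + 1 gap: 2d + 1·48 = 865.
2d = 865 − 48 = 817, so d = 408.5 px.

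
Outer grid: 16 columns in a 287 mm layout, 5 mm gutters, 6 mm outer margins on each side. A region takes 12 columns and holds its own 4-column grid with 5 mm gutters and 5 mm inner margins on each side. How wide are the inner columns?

Subtract both margins: 287 − 2·6 = 275 mm.
16c + 15·5 = 275 → 16c = 200 → c = 12.5 mm.
Span of 12: 12·12.5 + 11·5 = 150 + 55 = 205 mm.
Inner content = 205 − 2·5 = 195 mm.
Subtracting 3 gutters of 5 leaves 180 for 4 columns, so d = 45 mm.

45 mm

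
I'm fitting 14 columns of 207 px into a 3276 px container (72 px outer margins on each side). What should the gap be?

Inside the margins: 3276 − 144 = 3132 px.
Columns use 2898 px, leaving 234 px across 13 gaps = 18 px each.

18 px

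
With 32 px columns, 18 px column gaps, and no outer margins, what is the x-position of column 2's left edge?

50 px

No margin, so column 2 starts at 1·(column + gutter) = 1·50 = 50 px.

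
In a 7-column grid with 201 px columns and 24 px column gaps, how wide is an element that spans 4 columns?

4-column span = 4·201 + 3·24 = 876 px.

876 px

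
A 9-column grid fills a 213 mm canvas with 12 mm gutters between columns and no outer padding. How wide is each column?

13 mm

Subtracting 8 gutters of 12 leaves 117 for 9 columns, so c = 13 mm.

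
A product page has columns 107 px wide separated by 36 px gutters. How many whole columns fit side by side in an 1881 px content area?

13 columns

k columns need k·107 + (k−1)·36 = k·143 − 36.
k·143 − 36 ≤ 1881 → k ≤ 1917 / 143 ≈ 13.41, so k = 13.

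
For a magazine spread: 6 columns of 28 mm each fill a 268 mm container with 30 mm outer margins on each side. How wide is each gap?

8 mm

Content width = 268 − 2·30 = 208 mm.
6 columns take 6·28 = 168 mm; remaining 40 splits into 5 gaps.
g = 40 / 5 = 8 mm.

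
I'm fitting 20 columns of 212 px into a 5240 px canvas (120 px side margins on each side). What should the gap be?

Take off 240 px of margins, leaving 5000 px.
20 columns take 20·212 = 4240 px; remaining 760 splits into 19 gaps.
g = 760 / 19 = 40 px.

40 px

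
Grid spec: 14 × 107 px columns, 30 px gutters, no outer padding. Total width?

1888 px

Container = 14·107 + 13·30 = 1498 + 390 = 1888 px.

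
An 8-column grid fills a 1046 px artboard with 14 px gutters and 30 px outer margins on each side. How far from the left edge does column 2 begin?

Subtract both margins: 1046 − 2·30 = 986 px.
8 columns + 7 gutters: 8c + 7·14 = 986.
8c = 986 − 98 = 888, so c = 111 px.
Before column 2: the margin + 1 column + 1 gutter.
Offset = 30 + 1·(111 + 14) = 30 + 125 = 155 px.

155 px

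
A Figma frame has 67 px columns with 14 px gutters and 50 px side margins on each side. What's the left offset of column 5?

Each column+gutter stride is 81 px; 4 of them past the 50 px margin is 50 + 324 = 374 px.

374 px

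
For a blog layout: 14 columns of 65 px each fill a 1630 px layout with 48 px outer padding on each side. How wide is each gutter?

Inside the margins: 1630 − 96 = 1534 px.
14 columns take 14·65 = 910 px; remaining 624 splits into 13 gutters.
g = 624 / 13 = 48 px.

48 px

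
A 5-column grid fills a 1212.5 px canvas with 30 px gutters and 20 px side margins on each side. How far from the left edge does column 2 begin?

Inside the margins: 1212.5 − 40 = 1172.5 px.
5 columns + 4 gutters: 5c + 4·30 = 1172.5.
5c = 1172.5 − 120 = 1052.5, so c = 210.5 px.
Column 2 starts at margin + 1·(column + gutter) = 20 + 1·240.5 = 260.5 px.

260.5 px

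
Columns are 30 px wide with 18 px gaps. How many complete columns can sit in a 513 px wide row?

Each extra column adds 30 + 18 = 48 px.
(513 + 18) / 48 = 11.06, so 11 columns fit.

11 columns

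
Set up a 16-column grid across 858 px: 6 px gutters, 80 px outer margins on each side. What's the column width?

Take off 160 px of margins, leaving 698 px.
16c + 15·6 = 698 → 16c = 608 → c = 38 px.

38 px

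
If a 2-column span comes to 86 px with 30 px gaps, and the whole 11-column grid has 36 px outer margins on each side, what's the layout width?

680 px

2c + 1·30 = 86 → 2c = 56 → c = 28 px.
Layout = 2·36 + 11·28 + 10·30 = 72 + 308 + 300 = 680 px.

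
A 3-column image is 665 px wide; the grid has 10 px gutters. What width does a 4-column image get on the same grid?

890 px

665 − 2·10 = 645; ÷3 gives c = 215 px.
Span of 4: 4·215 + 3·10 = 860 + 30 = 890 px.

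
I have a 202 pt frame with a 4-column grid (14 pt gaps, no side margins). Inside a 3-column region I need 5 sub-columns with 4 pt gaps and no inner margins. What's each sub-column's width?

26.4 pt

4 columns + 3 gaps: 4c + 3·14 = 202.
4c = 202 − 42 = 160, so c = 40 pt.
Span of 3: 3·40 + 2·14 = 120 + 28 = 148 pt.
5d + 4·4 = 148 → 5d = 132 → d = 26.4 pt.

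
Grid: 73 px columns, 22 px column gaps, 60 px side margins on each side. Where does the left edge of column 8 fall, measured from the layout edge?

725 px

Each column+gutter stride is 95 px; 7 of them past the 60 px margin is 60 + 665 = 725 px.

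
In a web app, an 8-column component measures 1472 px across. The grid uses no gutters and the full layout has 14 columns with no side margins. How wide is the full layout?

2576 px

8c = 1472 → c = 184 px.
Total width: 14·184 = 2576 px.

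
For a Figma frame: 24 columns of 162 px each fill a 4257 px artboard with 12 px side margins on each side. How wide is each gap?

15 px

Content width = 4257 − 2·12 = 4233 px.
24 columns take 24·162 = 3888 px; remaining 345 splits into 23 gaps.
g = 345 / 23 = 15 px.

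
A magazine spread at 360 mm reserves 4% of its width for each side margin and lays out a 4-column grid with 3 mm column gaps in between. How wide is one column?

80.55 mm

Each margin = 4% of 360 = 14.4 mm; content = 360 − 2·14.4 = 331.2 mm.
331.2 − 3·3 = 322.2; ÷4 gives c = 80.55 mm.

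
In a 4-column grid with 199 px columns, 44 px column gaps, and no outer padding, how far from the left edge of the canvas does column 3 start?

Each column+gutter stride is 243 px; with no margin, 2 of them is 486 px.

486 px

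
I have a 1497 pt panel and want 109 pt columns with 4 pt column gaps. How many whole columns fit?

13 columns

k columns need k·109 + (k−1)·4 = k·113 − 4.
k·113 − 4 ≤ 1497 → k ≤ 1501 / 113 ≈ 13.28, so k = 13.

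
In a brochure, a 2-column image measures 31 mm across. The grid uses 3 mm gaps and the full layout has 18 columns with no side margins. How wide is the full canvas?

2 columns + 1 gap: 2c + 1·3 = 31.
2c = 31 − 3 = 28, so c = 14 mm.
Canvas = 18·14 + 17·3 = 252 + 51 = 303 mm.

303 mm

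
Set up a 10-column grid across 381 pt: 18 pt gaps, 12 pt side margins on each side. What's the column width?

Inside the margins: 381 − 24 = 357 pt.
10c + 9·18 = 357 → 10c = 195 → c = 19.5 pt.

19.5 pt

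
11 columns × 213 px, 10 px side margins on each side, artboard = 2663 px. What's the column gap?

Subtract both margins: 2663 − 2·10 = 2643 px.
11 columns take 11·213 = 2343 px; remaining 300 splits into 10 column gaps.
g = 300 / 10 = 30 px.

30 px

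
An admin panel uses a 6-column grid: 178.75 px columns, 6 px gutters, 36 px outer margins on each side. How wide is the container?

1174.5 px

Total width: 2·36 + 6·178.75 + 5·6 = 1174.5 px.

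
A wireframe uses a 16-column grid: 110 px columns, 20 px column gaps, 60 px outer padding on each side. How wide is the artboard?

Artboard = 2·60 + 16·110 + 15·20 = 120 + 1760 + 300 = 2180 px.

2180 px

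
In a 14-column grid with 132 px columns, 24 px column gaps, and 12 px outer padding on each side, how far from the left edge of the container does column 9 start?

1260 px

Column 9 starts at margin + 8·(column + gutter) = 12 + 8·156 = 1260 px.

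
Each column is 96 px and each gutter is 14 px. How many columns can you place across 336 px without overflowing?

k columns need k·96 + (k−1)·14 = k·110 − 14.
k·110 − 14 ≤ 336 → k ≤ 350 / 110 ≈ 3.18, so k = 3.

3 columns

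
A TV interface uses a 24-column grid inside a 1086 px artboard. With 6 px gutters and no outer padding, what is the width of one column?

1086 − 23·6 = 948; ÷24 gives c = 39.5 px.

39.5 px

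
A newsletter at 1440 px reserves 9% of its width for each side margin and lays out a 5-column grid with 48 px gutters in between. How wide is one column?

197.76 px

Each margin = 9% of 1440 = 129.6 px; content = 1440 − 2·129.6 = 1180.8 px.
5c + 4·48 = 1180.8 → 5c = 988.8 → c = 197.76 px.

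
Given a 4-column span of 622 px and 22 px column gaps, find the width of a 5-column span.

4 columns + 3 column gaps: 4c + 3·22 = 622.
4c = 622 − 66 = 556, so c = 139 px.
Span of 5: 5·139 + 4·22 = 695 + 88 = 783 px.

783 px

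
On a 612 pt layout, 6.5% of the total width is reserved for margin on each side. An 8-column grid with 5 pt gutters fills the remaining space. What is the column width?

62.18 pt

Margins: 6.5% × 612 = 39.78 pt each, so content = 612 − 79.56 = 532.44 pt.
8 columns + 7 gutters: 8c + 7·5 = 532.44.
8c = 532.44 − 35 = 497.44, so c = 62.18 pt.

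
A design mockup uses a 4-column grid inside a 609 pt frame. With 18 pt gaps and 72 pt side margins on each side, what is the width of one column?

Take off 144 pt of margins, leaving 465 pt.
4c + 3·18 = 465 → 4c = 411 → c = 102.75 pt.

102.75 pt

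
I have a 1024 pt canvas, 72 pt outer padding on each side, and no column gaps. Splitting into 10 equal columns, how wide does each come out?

Content width = 1024 − 2·72 = 880 pt.
10c = 880 → c = 88 pt.

88 pt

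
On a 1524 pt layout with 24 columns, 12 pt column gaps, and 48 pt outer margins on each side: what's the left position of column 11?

Subtract both margins: 1524 − 2·48 = 1428 pt.
24c + 23·12 = 1428 → 24c = 1152 → c = 48 pt.
Before column 11: the margin + 10 columns + 10 column gaps.
Offset = 48 + 10·(48 + 12) = 48 + 600 = 648 pt.

648 pt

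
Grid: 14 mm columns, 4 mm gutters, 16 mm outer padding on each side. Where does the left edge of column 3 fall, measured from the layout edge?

Column 3 starts at margin + 2·(column + gutter) = 16 + 2·18 = 52 mm.

52 mm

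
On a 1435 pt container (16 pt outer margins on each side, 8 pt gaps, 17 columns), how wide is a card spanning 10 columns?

822 pt

Inside the margins: 1435 − 32 = 1403 pt.
17 columns + 16 gaps: 17c + 16·8 = 1403.
17c = 1403 − 128 = 1275, so c = 75 pt.
Span of 10: 10·75 + 9·8 = 750 + 72 = 822 pt.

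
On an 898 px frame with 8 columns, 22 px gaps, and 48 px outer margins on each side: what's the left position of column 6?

563 px

Take off 96 px of margins, leaving 802 px.
802 − 7·22 = 648; ÷8 gives c = 81 px.
Before column 6: the margin + 5 columns + 5 gaps.
Offset = 48 + 5·(81 + 22) = 48 + 515 = 563 px.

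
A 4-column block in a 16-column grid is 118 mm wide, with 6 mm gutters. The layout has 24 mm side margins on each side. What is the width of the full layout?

538 mm

Subtracting 3 gutters of 6 leaves 100 for 4 columns, so c = 25 mm.
Layout = 2·24 + 16·25 + 15·6 = 48 + 400 + 90 = 538 mm.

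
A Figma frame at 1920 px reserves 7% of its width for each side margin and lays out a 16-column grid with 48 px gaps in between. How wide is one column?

Margins: 7% × 1920 = 134.4 px each, so content = 1920 − 268.8 = 1651.2 px.
1651.2 − 15·48 = 931.2; ÷16 gives c = 58.2 px.

58.2 px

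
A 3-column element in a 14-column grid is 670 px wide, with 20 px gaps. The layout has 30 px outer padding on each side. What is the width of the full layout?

3c + 2·20 = 670 → 3c = 630 → c = 210 px.
Layout = 2·30 + 14·210 + 13·20 = 60 + 2940 + 260 = 3260 px.

3260 px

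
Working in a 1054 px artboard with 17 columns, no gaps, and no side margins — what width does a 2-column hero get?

With no gaps, each column is 1054/17 = 62 px.
2-column span = 2·62 = 124 px.

124 px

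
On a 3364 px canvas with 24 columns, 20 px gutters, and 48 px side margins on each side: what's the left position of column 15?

Content = 3364 − 2·48 = 3268 px.
Subtracting 23 gutters of 20 leaves 2808 for 24 columns, so c = 117 px.
Column 15 starts at margin + 14·(column + gutter) = 48 + 14·137 = 1966 px.

1966 px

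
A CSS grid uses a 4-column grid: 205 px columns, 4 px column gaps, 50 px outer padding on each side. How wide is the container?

932 px

Container = 2·50 + 4·205 + 3·4 = 100 + 820 + 12 = 932 px.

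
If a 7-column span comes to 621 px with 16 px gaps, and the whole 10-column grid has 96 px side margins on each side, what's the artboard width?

Subtracting 6 gaps of 16 leaves 525 for 7 columns, so c = 75 px.
Adding margins, columns and gutters: 192 + 750 + 144 = 1086 px.

1086 px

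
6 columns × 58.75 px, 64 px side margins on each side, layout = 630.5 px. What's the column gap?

Take off 128 px of margins, leaving 502.5 px.
6·58.75 + 5g = 502.5 → 5g = 150 → g = 30 px.

30 px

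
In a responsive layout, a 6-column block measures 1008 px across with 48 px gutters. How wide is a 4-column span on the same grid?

656 px

Subtracting 5 gutters of 48 leaves 768 for 6 columns, so c = 128 px.
4 columns plus 3 gutters: 512 + 144 = 656 px.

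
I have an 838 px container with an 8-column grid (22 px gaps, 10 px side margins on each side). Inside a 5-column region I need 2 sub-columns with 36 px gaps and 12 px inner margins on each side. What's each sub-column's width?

Outer content = 838 − 2·10 = 818 px.
Subtracting 7 gaps of 22 leaves 664 for 8 columns, so c = 83 px.
5 columns plus 4 gaps: 415 + 88 = 503 px.
Inner content = 503 − 2·12 = 479 px.
2 columns + 1 gap: 2d + 1·36 = 479.
2d = 479 − 36 = 443, so d = 221.5 px.

221.5 px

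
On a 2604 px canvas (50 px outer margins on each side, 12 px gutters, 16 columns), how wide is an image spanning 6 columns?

931.5 px

Content width = 2604 − 2·50 = 2504 px.
Subtracting 15 gutters of 12 leaves 2324 for 16 columns, so c = 145.25 px.
6 columns plus 5 gutters: 871.5 + 60 = 931.5 px.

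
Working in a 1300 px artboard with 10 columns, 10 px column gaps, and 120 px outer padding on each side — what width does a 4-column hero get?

418 px

Inside the margins: 1300 − 240 = 1060 px.
10c + 9·10 = 1060 → 10c = 970 → c = 97 px.
4 columns plus 3 column gaps: 388 + 30 = 418 px.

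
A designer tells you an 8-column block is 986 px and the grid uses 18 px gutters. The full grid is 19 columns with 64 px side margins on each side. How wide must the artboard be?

2494.5 px

Subtracting 7 gutters of 18 leaves 860 for 8 columns, so c = 107.5 px.
Adding margins, columns and gutters: 128 + 2042.5 + 324 = 2494.5 px.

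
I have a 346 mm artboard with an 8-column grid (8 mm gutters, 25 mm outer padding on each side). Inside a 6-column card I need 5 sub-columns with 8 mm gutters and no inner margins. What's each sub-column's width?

37.6 mm

Subtract both margins: 346 − 2·25 = 296 mm.
8 columns + 7 gutters: 8c + 7·8 = 296.
8c = 296 − 56 = 240, so c = 30 mm.
6-column span = 6·30 + 5·8 = 220 mm.
5d + 4·8 = 220 → 5d = 188 → d = 37.6 mm.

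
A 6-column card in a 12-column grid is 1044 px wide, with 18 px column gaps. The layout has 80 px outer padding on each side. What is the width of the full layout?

6 columns + 5 column gaps: 6c + 5·18 = 1044.
6c = 1044 − 90 = 954, so c = 159 px.
Layout = 2·80 + 12·159 + 11·18 = 160 + 1908 + 198 = 2266 px.

2266 px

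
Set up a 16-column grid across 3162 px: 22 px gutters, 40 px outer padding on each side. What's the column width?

172 px

Subtract both margins: 3162 − 2·40 = 3082 px.
3082 − 15·22 = 2752; ÷16 gives c = 172 px.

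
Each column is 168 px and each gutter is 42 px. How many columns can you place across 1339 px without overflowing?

6 columns

6 columns: 6·168 + 5·42 = 1218 px ≤ 1339.
7 columns: 1428 px > 1339. So 6.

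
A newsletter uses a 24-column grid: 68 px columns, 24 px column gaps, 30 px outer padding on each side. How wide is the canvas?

2244 px

Adding margins, columns and gutters: 60 + 1632 + 552 = 2244 px.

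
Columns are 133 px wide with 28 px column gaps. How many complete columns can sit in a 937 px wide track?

5 columns

5 columns: 5·133 + 4·28 = 777 px ≤ 937.
6 columns: 938 px > 937. So 5.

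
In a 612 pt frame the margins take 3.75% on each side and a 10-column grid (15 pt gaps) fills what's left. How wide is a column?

43.11 pt

Each margin = 3.75% of 612 = 22.95 pt; content = 612 − 2·22.95 = 566.1 pt.
Subtracting 9 gaps of 15 leaves 431.1 for 10 columns, so c = 43.11 pt.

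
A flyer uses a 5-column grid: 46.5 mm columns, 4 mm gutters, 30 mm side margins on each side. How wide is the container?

Total width: 2·30 + 5·46.5 + 4·4 = 308.5 mm.

308.5 mm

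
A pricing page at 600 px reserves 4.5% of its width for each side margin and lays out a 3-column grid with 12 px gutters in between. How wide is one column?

174 px

600 × (1 − 2·4.5%) = 600 × 91% = 546 px for the columns.
Subtracting 2 gutters of 12 leaves 522 for 3 columns, so c = 174 px.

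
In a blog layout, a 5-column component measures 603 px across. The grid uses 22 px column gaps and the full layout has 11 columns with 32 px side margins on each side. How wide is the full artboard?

5 columns + 4 column gaps: 5c + 4·22 = 603.
5c = 603 − 88 = 515, so c = 103 px.
Adding margins, columns and gutters: 64 + 1133 + 220 = 1417 px.

1417 px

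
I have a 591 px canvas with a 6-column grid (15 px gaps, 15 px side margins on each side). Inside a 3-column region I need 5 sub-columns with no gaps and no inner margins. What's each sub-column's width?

Inside the margins: 591 − 30 = 561 px.
561 − 5·15 = 486; ÷6 gives c = 81 px.
3 columns plus 2 gaps: 243 + 30 = 273 px.
273 / 5 = 54.6 px per column.

54.6 px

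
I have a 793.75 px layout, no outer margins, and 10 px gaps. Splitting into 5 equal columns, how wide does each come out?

5c + 4·10 = 793.75 → 5c = 753.75 → c = 150.75 px.

150.75 px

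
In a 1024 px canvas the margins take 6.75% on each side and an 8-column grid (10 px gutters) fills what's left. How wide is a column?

101.97 px

1024 × (1 − 2·6.75%) = 1024 × 86.5% = 885.76 px for the columns.
8 columns + 7 gutters: 8c + 7·10 = 885.76.
8c = 885.76 − 70 = 815.76, so c = 101.97 px.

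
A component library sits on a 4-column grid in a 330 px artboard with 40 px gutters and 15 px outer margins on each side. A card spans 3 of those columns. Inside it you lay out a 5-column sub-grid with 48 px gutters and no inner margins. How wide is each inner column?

Inside the margins: 330 − 30 = 300 px.
Subtracting 3 gutters of 40 leaves 180 for 4 columns, so c = 45 px.
3-column span = 3·45 + 2·40 = 215 px.
215 − 4·48 = 23; ÷5 gives d = 4.6 px.

4.6 px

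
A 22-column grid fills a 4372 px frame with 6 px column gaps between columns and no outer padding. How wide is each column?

193 px

22c + 21·6 = 4372 → 22c = 4246 → c = 193 px.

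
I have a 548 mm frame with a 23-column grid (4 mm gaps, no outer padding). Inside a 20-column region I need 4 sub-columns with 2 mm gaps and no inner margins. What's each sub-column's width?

117.5 mm

23c + 22·4 = 548 → 23c = 460 → c = 20 mm.
20-column span = 20·20 + 19·4 = 476 mm.
476 − 3·2 = 470; ÷4 gives d = 117.5 mm.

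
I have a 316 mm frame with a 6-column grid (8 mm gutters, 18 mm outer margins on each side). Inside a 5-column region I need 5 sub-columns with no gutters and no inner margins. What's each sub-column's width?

46.4 mm

Outer content = 316 − 2·18 = 280 mm.
280 − 5·8 = 240; ÷6 gives c = 40 mm.
5 columns plus 4 gutters: 200 + 32 = 232 mm.
With no gutters, each column is 232/5 = 46.4 mm.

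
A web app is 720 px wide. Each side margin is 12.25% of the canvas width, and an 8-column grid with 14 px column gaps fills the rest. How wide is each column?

Margins: 12.25% × 720 = 88.2 px each, so content = 720 − 176.4 = 543.6 px.
8 columns + 7 column gaps: 8c + 7·14 = 543.6.
8c = 543.6 − 98 = 445.6, so c = 55.7 px.

55.7 px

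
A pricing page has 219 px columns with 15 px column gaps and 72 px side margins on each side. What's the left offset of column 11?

Before column 11: the margin + 10 columns + 10 column gaps.
Offset = 72 + 10·(219 + 15) = 72 + 2340 = 2412 px.

2412 px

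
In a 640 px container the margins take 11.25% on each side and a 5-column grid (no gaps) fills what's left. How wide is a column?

99.2 px

Each margin = 11.25% of 640 = 72 px; content = 640 − 2·72 = 496 px.
With no gaps, each column is 496/5 = 99.2 px.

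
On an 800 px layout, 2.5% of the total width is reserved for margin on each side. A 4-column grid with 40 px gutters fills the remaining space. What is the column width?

Margins: 2.5% × 800 = 20 px each, so content = 800 − 40 = 760 px.
4c + 3·40 = 760 → 4c = 640 → c = 160 px.

160 px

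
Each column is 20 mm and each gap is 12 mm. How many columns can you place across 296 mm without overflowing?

k columns need k·20 + (k−1)·12 = k·32 − 12.
k·32 − 12 ≤ 296 → k ≤ 308 / 32 ≈ 9.62, so k = 9.

9 columns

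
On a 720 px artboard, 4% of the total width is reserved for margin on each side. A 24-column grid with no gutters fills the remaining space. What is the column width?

Each margin = 4% of 720 = 28.8 px; content = 720 − 2·28.8 = 662.4 px.
24c = 662.4 → c = 27.6 px.

27.6 px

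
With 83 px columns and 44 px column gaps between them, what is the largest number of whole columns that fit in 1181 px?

9 columns

k columns need k·83 + (k−1)·44 = k·127 − 44.
k·127 − 44 ≤ 1181 → k ≤ 1225 / 127 ≈ 9.65, so k = 9.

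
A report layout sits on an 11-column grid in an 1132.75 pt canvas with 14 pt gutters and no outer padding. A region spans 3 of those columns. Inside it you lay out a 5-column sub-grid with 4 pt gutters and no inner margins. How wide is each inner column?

1132.75 − 10·14 = 992.75; ÷11 gives c = 90.25 pt.
3 columns plus 2 gutters: 270.75 + 28 = 298.75 pt.
5 columns + 4 gutters: 5d + 4·4 = 298.75.
5d = 298.75 − 16 = 282.75, so d = 56.55 pt.

56.55 pt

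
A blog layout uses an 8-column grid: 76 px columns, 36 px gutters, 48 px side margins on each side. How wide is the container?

956 px

Adding margins, columns and gutters: 96 + 608 + 252 = 956 px.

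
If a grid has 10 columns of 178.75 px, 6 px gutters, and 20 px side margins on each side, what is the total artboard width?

Adding margins, columns and gutters: 40 + 1787.5 + 54 = 1881.5 px.

1881.5 px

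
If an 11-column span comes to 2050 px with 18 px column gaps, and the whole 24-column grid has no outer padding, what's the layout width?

Subtracting 10 column gaps of 18 leaves 1870 for 11 columns, so c = 170 px.
Layout = 24·170 + 23·18 = 4080 + 414 = 4494 px.

4494 px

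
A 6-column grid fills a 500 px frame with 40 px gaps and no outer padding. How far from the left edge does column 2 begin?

90 px

500 − 5·40 = 300; ÷6 gives c = 50 px.
Before column 2: 1 column + 1 gap.
Offset = 1·(50 + 40) = 1·90 = 90 px.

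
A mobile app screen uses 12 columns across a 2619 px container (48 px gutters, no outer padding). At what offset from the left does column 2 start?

222.25 px

12c + 11·48 = 2619 → 12c = 2091 → c = 174.25 px.
Each column+gutter stride is 222.25 px; with no margin, 1 of them is 222.25 px.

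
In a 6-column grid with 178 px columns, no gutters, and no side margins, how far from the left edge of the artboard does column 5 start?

Each column+gutter stride is 178 px; with no margin, 4 of them is 712 px.

712 px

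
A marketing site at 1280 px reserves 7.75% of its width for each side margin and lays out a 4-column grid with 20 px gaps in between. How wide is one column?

255.4 px

Each margin = 7.75% of 1280 = 99.2 px; content = 1280 − 2·99.2 = 1081.6 px.
4c + 3·20 = 1081.6 → 4c = 1021.6 → c = 255.4 px.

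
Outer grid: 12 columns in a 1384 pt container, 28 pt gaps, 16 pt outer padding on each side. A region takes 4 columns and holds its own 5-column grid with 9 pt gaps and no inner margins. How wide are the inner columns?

79.2 pt

Take off 32 pt of margins, leaving 1352 pt.
1352 − 11·28 = 1044; ÷12 gives c = 87 pt.
Span of 4: 4·87 + 3·28 = 348 + 84 = 432 pt.
Subtracting 4 gaps of 9 leaves 396 for 5 columns, so d = 79.2 pt.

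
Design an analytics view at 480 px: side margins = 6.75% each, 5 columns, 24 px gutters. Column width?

480 × (1 − 2·6.75%) = 480 × 86.5% = 415.2 px for the columns.
5 columns + 4 gutters: 5c + 4·24 = 415.2.
5c = 415.2 − 96 = 319.2, so c = 63.84 px.

63.84 px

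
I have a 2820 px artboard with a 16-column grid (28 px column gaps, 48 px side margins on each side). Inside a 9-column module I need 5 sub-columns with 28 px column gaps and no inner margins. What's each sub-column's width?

281.6 px

Take off 96 px of margins, leaving 2724 px.
2724 − 15·28 = 2304; ÷16 gives c = 144 px.
9-column span = 9·144 + 8·28 = 1520 px.
5d + 4·28 = 1520 → 5d = 1408 → d = 281.6 px.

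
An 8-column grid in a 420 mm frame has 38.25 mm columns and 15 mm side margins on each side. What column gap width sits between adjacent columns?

12 mm

Take off 30 mm of margins, leaving 390 mm.
8·38.25 + 7g = 390 → 7g = 84 → g = 12 mm.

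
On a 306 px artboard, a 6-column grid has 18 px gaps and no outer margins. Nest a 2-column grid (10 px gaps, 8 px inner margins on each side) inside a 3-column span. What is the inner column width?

59 px

Subtracting 5 gaps of 18 leaves 216 for 6 columns, so c = 36 px.
3-column span = 3·36 + 2·18 = 144 px.
Inner content = 144 − 2·8 = 128 px.
Subtracting 1 gap of 10 leaves 118 for 2 columns, so d = 59 px.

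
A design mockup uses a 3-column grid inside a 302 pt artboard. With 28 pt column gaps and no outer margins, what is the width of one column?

Subtracting 2 column gaps of 28 leaves 246 for 3 columns, so c = 82 pt.

82 pt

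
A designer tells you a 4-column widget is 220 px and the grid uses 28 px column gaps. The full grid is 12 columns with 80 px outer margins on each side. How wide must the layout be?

876 px

4c + 3·28 = 220 → 4c = 136 → c = 34 px.
Total width: 2·80 + 12·34 + 11·28 = 876 px.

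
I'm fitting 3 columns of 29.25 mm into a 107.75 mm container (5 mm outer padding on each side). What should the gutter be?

5 mm

Inside the margins: 107.75 − 10 = 97.75 mm.
3·29.25 + 2g = 97.75 → 2g = 10 → g = 5 mm.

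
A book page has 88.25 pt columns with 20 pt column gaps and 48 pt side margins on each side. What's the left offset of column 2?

156.25 pt

Each column+gutter stride is 108.25 pt; 1 of them past the 48 pt margin is 48 + 108.25 = 156.25 pt.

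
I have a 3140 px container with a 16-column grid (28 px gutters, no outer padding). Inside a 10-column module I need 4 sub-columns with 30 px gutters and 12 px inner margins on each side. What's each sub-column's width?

16 columns + 15 gutters: 16c + 15·28 = 3140.
16c = 3140 − 420 = 2720, so c = 170 px.
10 columns plus 9 gutters: 1700 + 252 = 1952 px.
Inner content = 1952 − 2·12 = 1928 px.
4d + 3·30 = 1928 → 4d = 1838 → d = 459.5 px.

459.5 px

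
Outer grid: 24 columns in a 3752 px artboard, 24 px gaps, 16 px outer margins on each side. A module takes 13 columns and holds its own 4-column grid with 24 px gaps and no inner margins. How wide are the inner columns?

Take off 32 px of margins, leaving 3720 px.
Subtracting 23 gaps of 24 leaves 3168 for 24 columns, so c = 132 px.
13 columns plus 12 gaps: 1716 + 288 = 2004 px.
Subtracting 3 gaps of 24 leaves 1932 for 4 columns, so d = 483 px.

483 px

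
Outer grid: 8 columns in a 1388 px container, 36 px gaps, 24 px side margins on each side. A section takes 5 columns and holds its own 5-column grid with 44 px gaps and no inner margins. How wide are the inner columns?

Outer content = 1388 − 2·24 = 1340 px.
8c + 7·36 = 1340 → 8c = 1088 → c = 136 px.
5 columns plus 4 gaps: 680 + 144 = 824 px.
824 − 4·44 = 648; ÷5 gives d = 129.6 px.

129.6 px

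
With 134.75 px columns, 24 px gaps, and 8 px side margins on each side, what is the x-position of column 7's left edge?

Column 7 starts at margin + 6·(column + gutter) = 8 + 6·158.75 = 960.5 px.

960.5 px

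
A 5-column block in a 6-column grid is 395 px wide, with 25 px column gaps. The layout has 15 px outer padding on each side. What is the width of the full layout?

509 px

5 columns + 4 column gaps: 5c + 4·25 = 395.
5c = 395 − 100 = 295, so c = 59 px.
Layout = 2·15 + 6·59 + 5·25 = 30 + 354 + 125 = 509 px.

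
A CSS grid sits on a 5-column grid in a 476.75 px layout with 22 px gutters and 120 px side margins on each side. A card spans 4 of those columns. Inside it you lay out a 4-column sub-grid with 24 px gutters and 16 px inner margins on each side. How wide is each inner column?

Subtract both margins: 476.75 − 2·120 = 236.75 px.
Subtracting 4 gutters of 22 leaves 148.75 for 5 columns, so c = 29.75 px.
4 columns plus 3 gutters: 119 + 66 = 185 px.
Inner content = 185 − 2·16 = 153 px.
153 − 3·24 = 81; ÷4 gives d = 20.25 px.

20.25 px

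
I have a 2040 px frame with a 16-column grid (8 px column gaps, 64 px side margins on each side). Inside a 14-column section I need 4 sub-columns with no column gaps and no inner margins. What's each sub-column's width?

418 px

Take off 128 px of margins, leaving 1912 px.
16 columns + 15 column gaps: 16c + 15·8 = 1912.
16c = 1912 − 120 = 1792, so c = 112 px.
14-column span = 14·112 + 13·8 = 1672 px.
1672 / 4 = 418 px per column.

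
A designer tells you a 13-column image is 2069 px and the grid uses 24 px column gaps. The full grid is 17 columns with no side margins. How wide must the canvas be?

Subtracting 12 column gaps of 24 leaves 1781 for 13 columns, so c = 137 px.
Summing: 2329 + 384 = 2713 px.

2713 px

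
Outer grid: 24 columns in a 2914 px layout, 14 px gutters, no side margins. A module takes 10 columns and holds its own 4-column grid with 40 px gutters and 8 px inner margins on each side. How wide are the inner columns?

24c + 23·14 = 2914 → 24c = 2592 → c = 108 px.
10-column span = 10·108 + 9·14 = 1206 px.
Inner content = 1206 − 2·8 = 1190 px.
Subtracting 3 gutters of 40 leaves 1070 for 4 columns, so d = 267.5 px.

267.5 px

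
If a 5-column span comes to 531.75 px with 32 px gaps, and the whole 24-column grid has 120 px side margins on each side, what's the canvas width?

5 columns + 4 gaps: 5c + 4·32 = 531.75.
5c = 531.75 − 128 = 403.75, so c = 80.75 px.
Adding margins, columns and gutters: 240 + 1938 + 736 = 2914 px.

2914 px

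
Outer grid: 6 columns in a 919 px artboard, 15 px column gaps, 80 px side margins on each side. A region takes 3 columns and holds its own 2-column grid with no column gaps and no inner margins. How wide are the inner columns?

186 px

Outer content = 919 − 2·80 = 759 px.
6 columns + 5 column gaps: 6c + 5·15 = 759.
6c = 759 − 75 = 684, so c = 114 px.
3-column span = 3·114 + 2·15 = 372 px.
372 / 2 = 186 px per column.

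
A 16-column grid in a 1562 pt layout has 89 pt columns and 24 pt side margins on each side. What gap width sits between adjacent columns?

6 pt

Inside the margins: 1562 − 48 = 1514 pt.
16 columns take 16·89 = 1424 pt; remaining 90 splits into 15 gaps.
g = 90 / 15 = 6 pt.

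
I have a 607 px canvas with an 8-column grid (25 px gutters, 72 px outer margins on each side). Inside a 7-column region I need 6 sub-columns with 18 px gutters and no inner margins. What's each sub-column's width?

52 px

Take off 144 px of margins, leaving 463 px.
8c + 7·25 = 463 → 8c = 288 → c = 36 px.
Span of 7: 7·36 + 6·25 = 252 + 150 = 402 px.
6d + 5·18 = 402 → 6d = 312 → d = 52 px.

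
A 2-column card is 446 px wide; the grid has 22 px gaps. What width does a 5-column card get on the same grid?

1148 px

Subtracting 1 gap of 22 leaves 424 for 2 columns, so c = 212 px.
5-column span = 5·212 + 4·22 = 1148 px.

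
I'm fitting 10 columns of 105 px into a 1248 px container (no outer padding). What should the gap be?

10·105 + 9g = 1248 → 9g = 198 → g = 22 px.

22 px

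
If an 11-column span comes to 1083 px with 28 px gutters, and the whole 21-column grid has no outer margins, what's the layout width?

1083 − 10·28 = 803; ÷11 gives c = 73 px.
Total width: 21·73 + 20·28 = 2093 px.

2093 px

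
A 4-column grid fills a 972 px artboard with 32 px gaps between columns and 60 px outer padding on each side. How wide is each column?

189 px

Subtract both margins: 972 − 2·60 = 852 px.
852 − 3·32 = 756; ÷4 gives c = 189 px.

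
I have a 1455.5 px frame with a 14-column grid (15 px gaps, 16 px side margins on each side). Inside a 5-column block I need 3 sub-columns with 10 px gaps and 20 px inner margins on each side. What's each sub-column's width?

Inside the margins: 1455.5 − 32 = 1423.5 px.
1423.5 − 13·15 = 1228.5; ÷14 gives c = 87.75 px.
Span of 5: 5·87.75 + 4·15 = 438.75 + 60 = 498.75 px.
Inner content = 498.75 − 2·20 = 458.75 px.
3d + 2·10 = 458.75 → 3d = 438.75 → d = 146.25 px.

146.25 px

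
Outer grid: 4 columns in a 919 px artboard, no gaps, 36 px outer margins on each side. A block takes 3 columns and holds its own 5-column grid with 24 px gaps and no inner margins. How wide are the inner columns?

Subtract both margins: 919 − 2·36 = 847 px.
4c = 847 → c = 211.75 px.
With no gaps, 3 columns span 3·211.75 = 635.25 px.
Subtracting 4 gaps of 24 leaves 539.25 for 5 columns, so d = 107.85 px.

107.85 px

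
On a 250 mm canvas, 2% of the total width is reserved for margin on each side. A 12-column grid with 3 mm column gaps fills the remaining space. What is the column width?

17.25 mm

Each margin = 2% of 250 = 5 mm; content = 250 − 2·5 = 240 mm.
240 − 11·3 = 207; ÷12 gives c = 17.25 mm.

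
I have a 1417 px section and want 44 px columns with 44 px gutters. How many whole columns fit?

16 columns: 16·44 + 15·44 = 1364 px ≤ 1417.
17 columns: 1452 px > 1417. So 16.

16 columns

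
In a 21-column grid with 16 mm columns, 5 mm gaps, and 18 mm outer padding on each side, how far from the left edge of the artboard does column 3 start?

Column 3 starts at margin + 2·(column + gutter) = 18 + 2·21 = 60 mm.

60 mm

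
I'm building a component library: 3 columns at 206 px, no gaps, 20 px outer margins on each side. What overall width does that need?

658 px

Total width: 2·20 + 3·206 = 658 px.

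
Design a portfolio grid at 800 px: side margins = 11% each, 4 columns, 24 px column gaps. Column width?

Margins: 11% × 800 = 88 px each, so content = 800 − 176 = 624 px.
4c + 3·24 = 624 → 4c = 552 → c = 138 px.

138 px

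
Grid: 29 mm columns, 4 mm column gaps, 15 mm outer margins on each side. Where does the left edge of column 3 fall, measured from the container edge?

Each column+gutter stride is 33 mm; 2 of them past the 15 mm margin is 15 + 66 = 81 mm.

81 mm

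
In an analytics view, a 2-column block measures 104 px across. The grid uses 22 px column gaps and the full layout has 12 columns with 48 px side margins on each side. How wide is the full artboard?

104 − 1·22 = 82; ÷2 gives c = 41 px.
Adding margins, columns and gutters: 96 + 492 + 242 = 830 px.

830 px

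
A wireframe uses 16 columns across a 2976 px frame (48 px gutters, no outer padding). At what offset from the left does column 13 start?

16 columns + 15 gutters: 16c + 15·48 = 2976.
16c = 2976 − 720 = 2256, so c = 141 px.
Each column+gutter stride is 189 px; with no margin, 12 of them is 2268 px.

2268 px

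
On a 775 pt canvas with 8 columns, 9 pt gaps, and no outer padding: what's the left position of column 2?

98 pt

8 columns + 7 gaps: 8c + 7·9 = 775.
8c = 775 − 63 = 712, so c = 89 pt.
Each column+gutter stride is 98 pt; with no margin, 1 of them is 98 pt.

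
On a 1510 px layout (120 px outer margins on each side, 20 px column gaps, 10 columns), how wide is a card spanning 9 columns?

Take off 240 px of margins, leaving 1270 px.
1270 − 9·20 = 1090; ÷10 gives c = 109 px.
Span of 9: 9·109 + 8·20 = 981 + 160 = 1141 px.

1141 px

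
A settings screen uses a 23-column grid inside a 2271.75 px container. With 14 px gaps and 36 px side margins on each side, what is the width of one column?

Take off 72 px of margins, leaving 2199.75 px.
2199.75 − 22·14 = 1891.75; ÷23 gives c = 82.25 px.

82.25 px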